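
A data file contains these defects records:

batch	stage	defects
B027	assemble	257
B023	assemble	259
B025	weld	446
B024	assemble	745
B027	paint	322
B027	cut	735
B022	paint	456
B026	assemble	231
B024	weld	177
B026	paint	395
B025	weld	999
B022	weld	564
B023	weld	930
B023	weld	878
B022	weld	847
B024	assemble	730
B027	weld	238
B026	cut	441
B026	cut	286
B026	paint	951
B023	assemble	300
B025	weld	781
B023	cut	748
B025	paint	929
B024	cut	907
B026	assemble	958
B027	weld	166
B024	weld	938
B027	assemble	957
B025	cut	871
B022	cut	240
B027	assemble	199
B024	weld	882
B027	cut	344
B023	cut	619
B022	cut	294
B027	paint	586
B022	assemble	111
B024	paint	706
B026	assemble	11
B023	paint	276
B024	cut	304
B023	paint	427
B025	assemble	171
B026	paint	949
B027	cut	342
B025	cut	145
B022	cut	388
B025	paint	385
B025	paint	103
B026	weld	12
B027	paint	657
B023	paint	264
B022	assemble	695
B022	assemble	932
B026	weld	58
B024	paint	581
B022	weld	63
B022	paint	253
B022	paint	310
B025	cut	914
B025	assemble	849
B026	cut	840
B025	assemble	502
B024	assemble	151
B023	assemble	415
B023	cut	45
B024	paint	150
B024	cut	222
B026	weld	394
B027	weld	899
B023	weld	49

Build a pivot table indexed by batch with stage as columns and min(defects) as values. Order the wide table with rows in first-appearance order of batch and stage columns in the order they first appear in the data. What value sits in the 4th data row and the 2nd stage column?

With rows in first-appearance order of batch, row 4 is batch=B024. stage columns in first-appearance order: assemble, weld, paint, cut; column 2 is weld.
Long rows with batch=B024, stage=weld: min(177, 938, 882) = 177.

177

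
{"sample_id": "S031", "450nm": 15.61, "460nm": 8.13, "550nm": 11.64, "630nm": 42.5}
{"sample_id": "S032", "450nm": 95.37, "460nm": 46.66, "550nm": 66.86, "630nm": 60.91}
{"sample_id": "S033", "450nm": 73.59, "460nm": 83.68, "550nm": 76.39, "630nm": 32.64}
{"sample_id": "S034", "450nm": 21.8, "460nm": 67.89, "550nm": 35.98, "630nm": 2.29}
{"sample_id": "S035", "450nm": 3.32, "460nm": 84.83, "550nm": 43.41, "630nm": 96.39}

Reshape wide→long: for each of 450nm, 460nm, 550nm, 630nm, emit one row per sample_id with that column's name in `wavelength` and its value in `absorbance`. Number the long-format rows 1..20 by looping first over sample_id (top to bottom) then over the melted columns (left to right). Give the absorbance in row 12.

32.64

20 rows total (5 × 4). Row 12: index ⌊(12-1)/4⌋ = 2 into sample_id → S033; (12-1) mod 4 = 3 into the melted columns → 630nm.
So row 12 is (S033, 630nm, 32.64); absorbance = 32.64.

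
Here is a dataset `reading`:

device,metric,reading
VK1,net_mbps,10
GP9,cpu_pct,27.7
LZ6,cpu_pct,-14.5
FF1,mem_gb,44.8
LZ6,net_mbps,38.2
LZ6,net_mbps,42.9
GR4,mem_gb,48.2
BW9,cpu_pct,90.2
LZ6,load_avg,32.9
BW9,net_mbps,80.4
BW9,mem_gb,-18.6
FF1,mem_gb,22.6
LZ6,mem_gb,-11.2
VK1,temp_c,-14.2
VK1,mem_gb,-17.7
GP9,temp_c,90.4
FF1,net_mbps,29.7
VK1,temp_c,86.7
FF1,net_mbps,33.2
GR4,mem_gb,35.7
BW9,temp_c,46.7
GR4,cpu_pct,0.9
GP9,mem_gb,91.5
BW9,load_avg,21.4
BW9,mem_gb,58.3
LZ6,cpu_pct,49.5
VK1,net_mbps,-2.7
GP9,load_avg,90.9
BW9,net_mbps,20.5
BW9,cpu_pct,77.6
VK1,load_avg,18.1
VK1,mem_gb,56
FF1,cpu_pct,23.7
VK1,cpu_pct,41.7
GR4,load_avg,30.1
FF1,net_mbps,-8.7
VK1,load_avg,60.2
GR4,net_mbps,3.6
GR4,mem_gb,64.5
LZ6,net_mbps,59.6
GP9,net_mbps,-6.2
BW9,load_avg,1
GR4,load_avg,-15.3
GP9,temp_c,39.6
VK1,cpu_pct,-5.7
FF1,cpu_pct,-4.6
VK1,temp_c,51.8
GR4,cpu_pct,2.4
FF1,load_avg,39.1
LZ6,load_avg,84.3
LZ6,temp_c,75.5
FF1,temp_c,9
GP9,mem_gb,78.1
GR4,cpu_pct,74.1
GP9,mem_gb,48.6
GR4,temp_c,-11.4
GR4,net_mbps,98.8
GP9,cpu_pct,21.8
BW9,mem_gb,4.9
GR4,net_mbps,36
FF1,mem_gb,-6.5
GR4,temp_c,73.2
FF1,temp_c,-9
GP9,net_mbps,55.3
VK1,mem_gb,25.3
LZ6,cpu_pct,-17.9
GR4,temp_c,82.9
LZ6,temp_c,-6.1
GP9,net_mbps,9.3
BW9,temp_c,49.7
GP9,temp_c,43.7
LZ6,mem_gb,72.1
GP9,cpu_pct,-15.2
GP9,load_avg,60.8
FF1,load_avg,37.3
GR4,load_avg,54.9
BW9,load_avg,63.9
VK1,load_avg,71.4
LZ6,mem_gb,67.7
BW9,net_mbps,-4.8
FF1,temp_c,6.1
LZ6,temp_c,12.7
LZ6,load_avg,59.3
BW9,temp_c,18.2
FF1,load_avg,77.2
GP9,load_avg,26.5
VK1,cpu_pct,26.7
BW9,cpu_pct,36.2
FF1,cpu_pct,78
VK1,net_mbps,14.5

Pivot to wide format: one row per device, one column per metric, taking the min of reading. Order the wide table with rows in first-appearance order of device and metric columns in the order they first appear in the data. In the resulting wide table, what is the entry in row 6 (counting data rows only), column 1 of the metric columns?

With rows in first-appearance order of device, row 6 is device=BW9. metric columns in first-appearance order: net_mbps, cpu_pct, mem_gb, load_avg, temp_c; column 1 is net_mbps.
Long rows with device=BW9, metric=net_mbps: min(80.4, 20.5, -4.8) = -4.8.

-4.8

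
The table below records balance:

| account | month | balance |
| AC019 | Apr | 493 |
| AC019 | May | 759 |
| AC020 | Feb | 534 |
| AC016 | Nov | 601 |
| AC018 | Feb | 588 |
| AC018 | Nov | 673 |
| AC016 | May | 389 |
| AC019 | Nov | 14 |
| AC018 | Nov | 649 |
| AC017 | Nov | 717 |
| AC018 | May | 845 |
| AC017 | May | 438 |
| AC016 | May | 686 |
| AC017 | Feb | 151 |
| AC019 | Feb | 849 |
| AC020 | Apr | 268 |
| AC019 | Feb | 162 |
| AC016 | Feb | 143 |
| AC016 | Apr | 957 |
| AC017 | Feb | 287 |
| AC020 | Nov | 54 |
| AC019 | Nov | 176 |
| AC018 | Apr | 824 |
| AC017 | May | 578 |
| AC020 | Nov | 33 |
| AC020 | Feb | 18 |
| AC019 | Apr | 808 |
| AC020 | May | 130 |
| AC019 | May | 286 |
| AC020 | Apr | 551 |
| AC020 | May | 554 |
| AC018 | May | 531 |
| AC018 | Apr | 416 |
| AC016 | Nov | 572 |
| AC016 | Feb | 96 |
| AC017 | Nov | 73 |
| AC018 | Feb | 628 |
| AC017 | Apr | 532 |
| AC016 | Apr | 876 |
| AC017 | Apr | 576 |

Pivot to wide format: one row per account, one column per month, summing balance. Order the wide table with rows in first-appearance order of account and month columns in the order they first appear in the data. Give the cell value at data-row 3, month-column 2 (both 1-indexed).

1075

With rows in first-appearance order of account, row 3 is account=AC016. month columns in first-appearance order: Apr, May, Feb, Nov; column 2 is May.
Long rows with account=AC016, month=May: 389 + 686 = 1075.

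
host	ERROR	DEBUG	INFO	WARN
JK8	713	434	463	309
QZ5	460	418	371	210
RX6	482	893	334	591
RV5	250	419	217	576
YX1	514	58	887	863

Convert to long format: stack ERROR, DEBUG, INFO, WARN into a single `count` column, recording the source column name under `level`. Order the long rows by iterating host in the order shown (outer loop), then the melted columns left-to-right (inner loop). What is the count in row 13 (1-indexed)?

20 rows total (5 × 4). Row 13: index ⌊(13-1)/4⌋ = 3 into host → RV5; (13-1) mod 4 = 0 into the melted columns → ERROR.
So row 13 is (RV5, ERROR, 250); count = 250.

250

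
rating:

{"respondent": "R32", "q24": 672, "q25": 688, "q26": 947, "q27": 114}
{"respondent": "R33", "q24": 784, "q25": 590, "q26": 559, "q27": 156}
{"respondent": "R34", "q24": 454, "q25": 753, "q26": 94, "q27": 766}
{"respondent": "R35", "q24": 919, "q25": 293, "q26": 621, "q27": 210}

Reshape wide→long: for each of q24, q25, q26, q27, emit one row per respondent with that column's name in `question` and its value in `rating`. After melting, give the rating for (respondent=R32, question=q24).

672

Unpivoting turns each (respondent, wide-column) pair into one long row.
The wide cell at row R32, column q24 holds 672, so the long row (R32, q24) has rating=672.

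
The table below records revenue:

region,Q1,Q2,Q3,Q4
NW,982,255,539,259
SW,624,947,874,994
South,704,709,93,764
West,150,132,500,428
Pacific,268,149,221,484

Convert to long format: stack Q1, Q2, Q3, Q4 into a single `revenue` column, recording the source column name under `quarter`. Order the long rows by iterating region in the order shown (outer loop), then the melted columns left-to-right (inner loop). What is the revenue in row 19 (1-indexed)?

221

20 rows total (5 × 4). Row 19: index ⌊(19-1)/4⌋ = 4 into region → Pacific; (19-1) mod 4 = 2 into the melted columns → Q3.
So row 19 is (Pacific, Q3, 221); revenue = 221.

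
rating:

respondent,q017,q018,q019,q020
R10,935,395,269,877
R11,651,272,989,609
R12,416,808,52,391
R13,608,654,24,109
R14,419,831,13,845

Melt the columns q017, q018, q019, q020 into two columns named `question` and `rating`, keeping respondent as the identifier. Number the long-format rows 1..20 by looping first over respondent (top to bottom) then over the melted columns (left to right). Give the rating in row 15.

24

20 rows total (5 × 4). Row 15: index ⌊(15-1)/4⌋ = 3 into respondent → R13; (15-1) mod 4 = 2 into the melted columns → q019.
So row 15 is (R13, q019, 24); rating = 24.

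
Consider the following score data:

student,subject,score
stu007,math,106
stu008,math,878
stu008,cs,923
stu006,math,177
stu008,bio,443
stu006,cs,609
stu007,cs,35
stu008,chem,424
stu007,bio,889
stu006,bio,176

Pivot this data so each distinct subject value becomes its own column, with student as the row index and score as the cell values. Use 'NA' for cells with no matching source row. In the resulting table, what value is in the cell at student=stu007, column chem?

NA

No long-format row has student=stu007 and subject=chem, so the cell is NA.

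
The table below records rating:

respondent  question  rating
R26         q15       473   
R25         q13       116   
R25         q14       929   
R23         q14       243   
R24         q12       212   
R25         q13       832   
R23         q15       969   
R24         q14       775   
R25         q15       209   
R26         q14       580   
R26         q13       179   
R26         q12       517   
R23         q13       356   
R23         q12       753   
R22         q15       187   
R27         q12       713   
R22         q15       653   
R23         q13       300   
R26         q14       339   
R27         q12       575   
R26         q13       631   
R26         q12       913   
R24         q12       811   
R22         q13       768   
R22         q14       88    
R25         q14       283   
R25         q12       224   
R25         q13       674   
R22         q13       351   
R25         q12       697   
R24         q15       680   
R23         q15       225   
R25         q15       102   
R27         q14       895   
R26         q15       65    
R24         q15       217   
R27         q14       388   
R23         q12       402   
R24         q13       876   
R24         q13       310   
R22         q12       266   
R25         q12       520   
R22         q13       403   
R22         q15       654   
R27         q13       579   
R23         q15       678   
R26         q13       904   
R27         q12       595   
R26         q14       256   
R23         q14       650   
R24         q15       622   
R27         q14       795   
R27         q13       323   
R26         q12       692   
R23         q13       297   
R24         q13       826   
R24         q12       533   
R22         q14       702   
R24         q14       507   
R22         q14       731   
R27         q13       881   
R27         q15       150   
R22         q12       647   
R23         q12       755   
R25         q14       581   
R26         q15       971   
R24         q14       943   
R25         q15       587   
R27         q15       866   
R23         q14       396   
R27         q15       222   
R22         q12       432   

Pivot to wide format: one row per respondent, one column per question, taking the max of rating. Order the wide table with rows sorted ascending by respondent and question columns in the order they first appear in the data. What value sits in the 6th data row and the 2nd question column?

881

With rows sorted ascending by respondent, row 6 is respondent=R27. question columns in first-appearance order: q15, q13, q14, q12; column 2 is q13.
Long rows with respondent=R27, question=q13: max(579, 323, 881) = 881.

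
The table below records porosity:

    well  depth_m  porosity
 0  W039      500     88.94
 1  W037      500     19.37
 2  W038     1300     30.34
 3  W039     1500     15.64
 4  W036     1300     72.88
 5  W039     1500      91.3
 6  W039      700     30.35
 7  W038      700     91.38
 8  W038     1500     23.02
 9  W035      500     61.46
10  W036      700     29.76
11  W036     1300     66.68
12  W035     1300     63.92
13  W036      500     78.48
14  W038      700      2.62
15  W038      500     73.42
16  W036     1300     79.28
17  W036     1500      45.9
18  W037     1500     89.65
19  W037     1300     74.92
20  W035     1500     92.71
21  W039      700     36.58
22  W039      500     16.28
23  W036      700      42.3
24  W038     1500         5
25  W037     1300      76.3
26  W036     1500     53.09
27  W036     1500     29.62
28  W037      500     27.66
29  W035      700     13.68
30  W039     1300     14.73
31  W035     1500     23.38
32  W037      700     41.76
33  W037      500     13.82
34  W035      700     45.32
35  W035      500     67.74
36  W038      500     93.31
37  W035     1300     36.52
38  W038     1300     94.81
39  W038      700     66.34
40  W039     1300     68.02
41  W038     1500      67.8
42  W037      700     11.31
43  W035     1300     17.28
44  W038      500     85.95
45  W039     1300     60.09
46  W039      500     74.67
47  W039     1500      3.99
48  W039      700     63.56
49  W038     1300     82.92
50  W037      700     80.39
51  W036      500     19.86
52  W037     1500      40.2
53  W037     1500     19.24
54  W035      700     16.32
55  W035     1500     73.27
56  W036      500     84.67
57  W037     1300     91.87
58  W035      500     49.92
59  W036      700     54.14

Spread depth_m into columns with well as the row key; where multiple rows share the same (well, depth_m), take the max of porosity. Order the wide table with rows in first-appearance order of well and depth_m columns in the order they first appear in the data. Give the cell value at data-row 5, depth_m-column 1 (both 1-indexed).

67.74

With rows in first-appearance order of well, row 5 is well=W035. depth_m columns in first-appearance order: 500, 1300, 1500, 700; column 1 is 500.
Long rows with well=W035, depth_m=500: max(61.46, 67.74, 49.92) = 67.74.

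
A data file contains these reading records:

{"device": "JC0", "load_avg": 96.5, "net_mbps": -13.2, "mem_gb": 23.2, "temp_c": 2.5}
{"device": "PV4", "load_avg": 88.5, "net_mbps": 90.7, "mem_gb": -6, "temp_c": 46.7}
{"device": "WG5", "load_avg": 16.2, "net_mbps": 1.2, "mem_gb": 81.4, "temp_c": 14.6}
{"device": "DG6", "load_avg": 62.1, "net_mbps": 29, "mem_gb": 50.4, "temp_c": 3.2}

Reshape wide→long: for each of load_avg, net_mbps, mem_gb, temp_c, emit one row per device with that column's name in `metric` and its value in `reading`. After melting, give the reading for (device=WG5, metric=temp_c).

14.6

Unpivoting turns each (device, wide-column) pair into one long row.
The wide cell at row WG5, column temp_c holds 14.6, so the long row (WG5, temp_c) has reading=14.6.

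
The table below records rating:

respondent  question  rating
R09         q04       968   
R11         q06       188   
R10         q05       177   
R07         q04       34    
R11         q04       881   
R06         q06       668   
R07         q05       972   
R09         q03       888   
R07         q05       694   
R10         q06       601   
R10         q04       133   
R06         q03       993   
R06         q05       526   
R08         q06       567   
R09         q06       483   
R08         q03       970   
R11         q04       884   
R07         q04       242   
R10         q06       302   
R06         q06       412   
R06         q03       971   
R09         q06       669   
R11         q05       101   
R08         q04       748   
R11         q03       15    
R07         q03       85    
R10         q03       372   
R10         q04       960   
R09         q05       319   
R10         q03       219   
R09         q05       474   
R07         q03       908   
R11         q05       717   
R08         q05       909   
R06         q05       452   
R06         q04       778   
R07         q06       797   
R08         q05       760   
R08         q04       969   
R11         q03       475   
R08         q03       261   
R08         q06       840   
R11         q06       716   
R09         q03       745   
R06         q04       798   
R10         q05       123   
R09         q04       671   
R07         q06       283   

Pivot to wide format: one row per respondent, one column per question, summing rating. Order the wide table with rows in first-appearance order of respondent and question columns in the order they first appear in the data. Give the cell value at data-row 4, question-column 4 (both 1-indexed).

993

With rows in first-appearance order of respondent, row 4 is respondent=R07. question columns in first-appearance order: q04, q06, q05, q03; column 4 is q03.
Long rows with respondent=R07, question=q03: 85 + 908 = 993.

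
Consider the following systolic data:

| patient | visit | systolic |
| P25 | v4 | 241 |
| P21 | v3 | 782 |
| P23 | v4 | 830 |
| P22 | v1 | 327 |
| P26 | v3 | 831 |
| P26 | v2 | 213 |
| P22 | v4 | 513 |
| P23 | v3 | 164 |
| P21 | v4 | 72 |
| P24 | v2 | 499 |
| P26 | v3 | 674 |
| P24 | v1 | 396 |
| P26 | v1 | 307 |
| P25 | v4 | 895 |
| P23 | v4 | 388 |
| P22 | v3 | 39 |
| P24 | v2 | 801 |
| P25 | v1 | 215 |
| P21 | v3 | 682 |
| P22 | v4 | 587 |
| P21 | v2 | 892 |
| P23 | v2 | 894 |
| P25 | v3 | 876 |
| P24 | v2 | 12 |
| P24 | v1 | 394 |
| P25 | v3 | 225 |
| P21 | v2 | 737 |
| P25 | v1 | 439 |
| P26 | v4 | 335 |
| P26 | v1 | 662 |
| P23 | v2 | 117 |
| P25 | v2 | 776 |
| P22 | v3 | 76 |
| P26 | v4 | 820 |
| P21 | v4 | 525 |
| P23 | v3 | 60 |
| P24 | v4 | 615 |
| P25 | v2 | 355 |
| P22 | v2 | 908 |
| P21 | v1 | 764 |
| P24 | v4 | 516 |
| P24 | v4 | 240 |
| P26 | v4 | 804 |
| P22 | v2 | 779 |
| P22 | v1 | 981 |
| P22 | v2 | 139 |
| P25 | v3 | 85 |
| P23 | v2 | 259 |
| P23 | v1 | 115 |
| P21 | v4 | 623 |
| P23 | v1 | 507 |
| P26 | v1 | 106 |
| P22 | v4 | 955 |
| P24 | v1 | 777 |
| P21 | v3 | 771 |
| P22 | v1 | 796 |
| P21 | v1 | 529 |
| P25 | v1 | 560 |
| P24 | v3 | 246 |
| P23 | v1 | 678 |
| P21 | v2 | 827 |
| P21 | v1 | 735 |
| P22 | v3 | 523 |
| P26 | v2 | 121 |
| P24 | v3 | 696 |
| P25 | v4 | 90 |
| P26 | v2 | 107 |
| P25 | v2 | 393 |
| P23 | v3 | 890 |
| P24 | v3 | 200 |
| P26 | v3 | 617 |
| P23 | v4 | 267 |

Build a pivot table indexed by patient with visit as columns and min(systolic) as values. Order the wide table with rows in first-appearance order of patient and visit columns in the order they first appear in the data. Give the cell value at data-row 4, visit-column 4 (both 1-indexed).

With rows in first-appearance order of patient, row 4 is patient=P22. visit columns in first-appearance order: v4, v3, v1, v2; column 4 is v2.
Long rows with patient=P22, visit=v2: min(908, 779, 139) = 139.

139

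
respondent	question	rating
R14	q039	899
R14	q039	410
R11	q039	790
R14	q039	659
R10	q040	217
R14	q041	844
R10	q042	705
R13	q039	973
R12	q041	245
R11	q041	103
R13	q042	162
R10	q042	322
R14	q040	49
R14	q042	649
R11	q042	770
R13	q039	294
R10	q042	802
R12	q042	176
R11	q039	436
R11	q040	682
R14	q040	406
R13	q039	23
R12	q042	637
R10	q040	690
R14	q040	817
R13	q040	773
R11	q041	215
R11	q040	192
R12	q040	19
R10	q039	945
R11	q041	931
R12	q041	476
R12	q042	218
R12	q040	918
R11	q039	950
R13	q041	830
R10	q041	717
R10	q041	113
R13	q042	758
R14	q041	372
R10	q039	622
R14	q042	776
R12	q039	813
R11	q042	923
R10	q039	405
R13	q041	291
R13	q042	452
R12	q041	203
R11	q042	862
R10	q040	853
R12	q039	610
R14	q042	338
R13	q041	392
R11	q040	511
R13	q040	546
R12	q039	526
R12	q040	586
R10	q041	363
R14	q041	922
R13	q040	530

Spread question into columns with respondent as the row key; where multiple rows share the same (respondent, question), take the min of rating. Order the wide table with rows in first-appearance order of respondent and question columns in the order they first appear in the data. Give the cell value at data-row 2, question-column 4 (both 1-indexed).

With rows in first-appearance order of respondent, row 2 is respondent=R11. question columns in first-appearance order: q039, q040, q041, q042; column 4 is q042.
Long rows with respondent=R11, question=q042: min(770, 923, 862) = 770.

770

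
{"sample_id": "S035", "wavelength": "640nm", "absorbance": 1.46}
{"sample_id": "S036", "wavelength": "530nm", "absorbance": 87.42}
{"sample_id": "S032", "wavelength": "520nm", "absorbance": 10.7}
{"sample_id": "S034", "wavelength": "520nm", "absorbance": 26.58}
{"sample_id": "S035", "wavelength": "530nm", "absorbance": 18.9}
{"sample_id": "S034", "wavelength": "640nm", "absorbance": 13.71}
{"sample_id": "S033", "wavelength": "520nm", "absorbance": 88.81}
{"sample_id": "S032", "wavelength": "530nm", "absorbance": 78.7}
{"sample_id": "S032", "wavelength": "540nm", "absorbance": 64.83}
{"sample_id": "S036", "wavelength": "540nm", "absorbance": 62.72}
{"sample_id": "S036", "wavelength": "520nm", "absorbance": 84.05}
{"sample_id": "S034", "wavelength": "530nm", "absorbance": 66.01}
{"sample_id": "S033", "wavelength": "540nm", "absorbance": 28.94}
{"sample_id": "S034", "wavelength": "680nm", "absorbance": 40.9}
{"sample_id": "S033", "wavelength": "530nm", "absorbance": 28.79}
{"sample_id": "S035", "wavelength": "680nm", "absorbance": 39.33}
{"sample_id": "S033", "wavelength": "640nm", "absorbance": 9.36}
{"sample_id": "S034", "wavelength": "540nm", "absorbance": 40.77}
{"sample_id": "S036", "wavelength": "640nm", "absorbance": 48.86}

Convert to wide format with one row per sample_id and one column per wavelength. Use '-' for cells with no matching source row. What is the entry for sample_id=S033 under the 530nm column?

The long row with sample_id=S033, wavelength=530nm has absorbance=28.79.

28.79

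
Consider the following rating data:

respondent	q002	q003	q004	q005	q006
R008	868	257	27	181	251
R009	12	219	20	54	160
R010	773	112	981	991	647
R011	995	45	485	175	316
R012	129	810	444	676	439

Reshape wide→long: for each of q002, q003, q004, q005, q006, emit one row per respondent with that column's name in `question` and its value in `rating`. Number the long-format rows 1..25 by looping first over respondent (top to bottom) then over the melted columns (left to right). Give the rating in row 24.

25 rows total (5 × 5). Row 24: index ⌊(24-1)/5⌋ = 4 into respondent → R012; (24-1) mod 5 = 3 into the melted columns → q005.
So row 24 is (R012, q005, 676); rating = 676.

676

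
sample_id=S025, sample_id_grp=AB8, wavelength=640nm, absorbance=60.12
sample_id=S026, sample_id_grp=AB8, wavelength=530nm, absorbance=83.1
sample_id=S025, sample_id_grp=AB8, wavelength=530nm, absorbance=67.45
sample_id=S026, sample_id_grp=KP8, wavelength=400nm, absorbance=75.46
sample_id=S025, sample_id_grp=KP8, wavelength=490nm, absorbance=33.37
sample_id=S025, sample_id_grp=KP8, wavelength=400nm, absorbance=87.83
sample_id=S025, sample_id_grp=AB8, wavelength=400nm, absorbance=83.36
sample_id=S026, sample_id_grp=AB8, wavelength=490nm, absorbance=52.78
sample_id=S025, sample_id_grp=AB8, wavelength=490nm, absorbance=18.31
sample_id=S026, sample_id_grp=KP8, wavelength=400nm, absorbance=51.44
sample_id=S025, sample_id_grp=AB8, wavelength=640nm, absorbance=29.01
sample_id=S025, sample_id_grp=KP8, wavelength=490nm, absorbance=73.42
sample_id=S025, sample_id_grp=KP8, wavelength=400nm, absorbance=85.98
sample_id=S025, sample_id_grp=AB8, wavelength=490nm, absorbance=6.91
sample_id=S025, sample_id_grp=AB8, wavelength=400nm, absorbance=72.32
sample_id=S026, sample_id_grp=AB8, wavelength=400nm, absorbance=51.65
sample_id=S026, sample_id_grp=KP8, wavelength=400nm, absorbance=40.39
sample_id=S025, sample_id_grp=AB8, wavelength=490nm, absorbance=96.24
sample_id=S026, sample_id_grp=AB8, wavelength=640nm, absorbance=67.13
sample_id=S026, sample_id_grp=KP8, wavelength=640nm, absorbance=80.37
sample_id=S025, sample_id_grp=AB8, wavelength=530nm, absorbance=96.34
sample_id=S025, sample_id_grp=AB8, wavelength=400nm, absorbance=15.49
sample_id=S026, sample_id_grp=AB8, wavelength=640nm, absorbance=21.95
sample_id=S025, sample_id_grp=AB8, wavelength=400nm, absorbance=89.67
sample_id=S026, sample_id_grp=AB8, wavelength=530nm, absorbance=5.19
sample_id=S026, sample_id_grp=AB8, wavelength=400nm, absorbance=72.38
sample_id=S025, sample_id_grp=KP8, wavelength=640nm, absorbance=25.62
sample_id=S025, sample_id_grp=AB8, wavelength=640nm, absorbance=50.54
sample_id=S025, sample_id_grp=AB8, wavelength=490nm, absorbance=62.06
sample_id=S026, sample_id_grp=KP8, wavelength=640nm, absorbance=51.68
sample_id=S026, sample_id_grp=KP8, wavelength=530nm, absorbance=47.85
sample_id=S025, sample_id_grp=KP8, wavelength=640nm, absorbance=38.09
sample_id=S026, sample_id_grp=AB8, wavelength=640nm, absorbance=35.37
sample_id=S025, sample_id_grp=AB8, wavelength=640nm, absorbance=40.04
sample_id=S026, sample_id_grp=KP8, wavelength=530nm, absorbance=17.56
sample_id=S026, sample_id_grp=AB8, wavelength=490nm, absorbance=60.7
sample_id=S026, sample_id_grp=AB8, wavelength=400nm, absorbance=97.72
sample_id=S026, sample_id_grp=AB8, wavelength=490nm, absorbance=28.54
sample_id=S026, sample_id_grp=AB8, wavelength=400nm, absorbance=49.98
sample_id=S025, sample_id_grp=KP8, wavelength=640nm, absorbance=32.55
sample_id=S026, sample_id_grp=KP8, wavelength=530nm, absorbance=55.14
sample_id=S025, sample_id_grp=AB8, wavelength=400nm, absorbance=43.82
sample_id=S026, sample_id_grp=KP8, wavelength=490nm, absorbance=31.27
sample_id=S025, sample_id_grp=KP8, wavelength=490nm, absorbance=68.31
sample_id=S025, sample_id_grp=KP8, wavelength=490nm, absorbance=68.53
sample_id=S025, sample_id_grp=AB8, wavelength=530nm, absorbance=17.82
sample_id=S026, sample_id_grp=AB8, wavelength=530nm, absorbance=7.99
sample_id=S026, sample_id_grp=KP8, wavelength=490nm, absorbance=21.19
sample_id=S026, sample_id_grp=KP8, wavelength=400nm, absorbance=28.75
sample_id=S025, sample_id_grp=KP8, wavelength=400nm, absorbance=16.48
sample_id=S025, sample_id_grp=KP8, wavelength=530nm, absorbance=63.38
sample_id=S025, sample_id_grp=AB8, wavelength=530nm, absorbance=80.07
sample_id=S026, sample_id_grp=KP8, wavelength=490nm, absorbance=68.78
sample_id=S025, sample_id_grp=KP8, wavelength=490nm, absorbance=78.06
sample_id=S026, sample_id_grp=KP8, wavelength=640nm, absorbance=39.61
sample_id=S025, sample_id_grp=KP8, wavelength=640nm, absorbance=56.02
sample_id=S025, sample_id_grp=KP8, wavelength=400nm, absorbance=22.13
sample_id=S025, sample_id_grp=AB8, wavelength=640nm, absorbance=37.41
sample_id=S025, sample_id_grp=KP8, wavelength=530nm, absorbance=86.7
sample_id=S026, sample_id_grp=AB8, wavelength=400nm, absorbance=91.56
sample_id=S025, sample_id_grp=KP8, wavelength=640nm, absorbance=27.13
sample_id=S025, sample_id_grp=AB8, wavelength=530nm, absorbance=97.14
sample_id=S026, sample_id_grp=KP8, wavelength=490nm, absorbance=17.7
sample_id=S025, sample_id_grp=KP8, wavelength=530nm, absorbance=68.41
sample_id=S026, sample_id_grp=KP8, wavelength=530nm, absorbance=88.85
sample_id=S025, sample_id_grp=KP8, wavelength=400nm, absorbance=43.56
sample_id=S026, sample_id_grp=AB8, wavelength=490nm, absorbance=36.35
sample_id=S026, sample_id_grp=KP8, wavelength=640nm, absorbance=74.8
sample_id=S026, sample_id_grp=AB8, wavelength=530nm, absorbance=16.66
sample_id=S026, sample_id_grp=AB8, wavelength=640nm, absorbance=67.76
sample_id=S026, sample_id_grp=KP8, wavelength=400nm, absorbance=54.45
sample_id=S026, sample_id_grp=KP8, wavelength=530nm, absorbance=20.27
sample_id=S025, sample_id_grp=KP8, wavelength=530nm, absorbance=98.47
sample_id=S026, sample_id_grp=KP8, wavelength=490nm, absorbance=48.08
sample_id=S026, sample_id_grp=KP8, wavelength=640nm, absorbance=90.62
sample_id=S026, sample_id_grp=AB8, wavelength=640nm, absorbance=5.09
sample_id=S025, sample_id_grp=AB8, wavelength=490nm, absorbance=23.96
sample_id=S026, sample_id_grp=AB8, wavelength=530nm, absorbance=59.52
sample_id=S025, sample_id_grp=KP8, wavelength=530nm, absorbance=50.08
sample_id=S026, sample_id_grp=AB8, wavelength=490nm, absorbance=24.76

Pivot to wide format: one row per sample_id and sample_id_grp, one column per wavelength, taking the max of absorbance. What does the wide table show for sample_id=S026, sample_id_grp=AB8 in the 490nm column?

60.7

Rows with sample_id=S026, sample_id_grp=AB8 and wavelength=490nm: absorbance values are 52.78, 60.7, 28.54, 36.35, 24.76.
max(52.78, 60.7, 28.54, 36.35, 24.76) = 60.7.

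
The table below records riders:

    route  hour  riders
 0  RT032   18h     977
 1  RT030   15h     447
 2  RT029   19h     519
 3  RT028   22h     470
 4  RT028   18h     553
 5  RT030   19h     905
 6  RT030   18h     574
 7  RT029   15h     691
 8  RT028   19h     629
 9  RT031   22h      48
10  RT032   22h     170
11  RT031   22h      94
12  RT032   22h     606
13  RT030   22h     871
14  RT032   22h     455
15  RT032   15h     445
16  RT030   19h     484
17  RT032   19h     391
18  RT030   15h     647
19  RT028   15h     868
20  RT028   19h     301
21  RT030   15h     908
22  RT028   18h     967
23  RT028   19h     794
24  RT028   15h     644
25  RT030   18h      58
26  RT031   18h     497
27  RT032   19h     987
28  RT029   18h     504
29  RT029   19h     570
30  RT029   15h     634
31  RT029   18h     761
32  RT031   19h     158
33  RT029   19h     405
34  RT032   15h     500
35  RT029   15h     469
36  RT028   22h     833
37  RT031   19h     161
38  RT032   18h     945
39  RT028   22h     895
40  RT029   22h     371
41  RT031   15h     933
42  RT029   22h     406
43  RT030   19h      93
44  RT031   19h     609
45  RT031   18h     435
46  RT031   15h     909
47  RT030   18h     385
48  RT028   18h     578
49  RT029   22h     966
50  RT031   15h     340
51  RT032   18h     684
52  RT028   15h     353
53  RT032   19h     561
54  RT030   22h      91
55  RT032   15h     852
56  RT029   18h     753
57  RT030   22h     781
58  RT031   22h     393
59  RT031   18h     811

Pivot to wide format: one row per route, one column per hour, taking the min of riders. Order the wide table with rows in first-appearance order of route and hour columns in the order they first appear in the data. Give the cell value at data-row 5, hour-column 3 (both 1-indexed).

With rows in first-appearance order of route, row 5 is route=RT031. hour columns in first-appearance order: 18h, 15h, 19h, 22h; column 3 is 19h.
Long rows with route=RT031, hour=19h: min(158, 161, 609) = 158.

158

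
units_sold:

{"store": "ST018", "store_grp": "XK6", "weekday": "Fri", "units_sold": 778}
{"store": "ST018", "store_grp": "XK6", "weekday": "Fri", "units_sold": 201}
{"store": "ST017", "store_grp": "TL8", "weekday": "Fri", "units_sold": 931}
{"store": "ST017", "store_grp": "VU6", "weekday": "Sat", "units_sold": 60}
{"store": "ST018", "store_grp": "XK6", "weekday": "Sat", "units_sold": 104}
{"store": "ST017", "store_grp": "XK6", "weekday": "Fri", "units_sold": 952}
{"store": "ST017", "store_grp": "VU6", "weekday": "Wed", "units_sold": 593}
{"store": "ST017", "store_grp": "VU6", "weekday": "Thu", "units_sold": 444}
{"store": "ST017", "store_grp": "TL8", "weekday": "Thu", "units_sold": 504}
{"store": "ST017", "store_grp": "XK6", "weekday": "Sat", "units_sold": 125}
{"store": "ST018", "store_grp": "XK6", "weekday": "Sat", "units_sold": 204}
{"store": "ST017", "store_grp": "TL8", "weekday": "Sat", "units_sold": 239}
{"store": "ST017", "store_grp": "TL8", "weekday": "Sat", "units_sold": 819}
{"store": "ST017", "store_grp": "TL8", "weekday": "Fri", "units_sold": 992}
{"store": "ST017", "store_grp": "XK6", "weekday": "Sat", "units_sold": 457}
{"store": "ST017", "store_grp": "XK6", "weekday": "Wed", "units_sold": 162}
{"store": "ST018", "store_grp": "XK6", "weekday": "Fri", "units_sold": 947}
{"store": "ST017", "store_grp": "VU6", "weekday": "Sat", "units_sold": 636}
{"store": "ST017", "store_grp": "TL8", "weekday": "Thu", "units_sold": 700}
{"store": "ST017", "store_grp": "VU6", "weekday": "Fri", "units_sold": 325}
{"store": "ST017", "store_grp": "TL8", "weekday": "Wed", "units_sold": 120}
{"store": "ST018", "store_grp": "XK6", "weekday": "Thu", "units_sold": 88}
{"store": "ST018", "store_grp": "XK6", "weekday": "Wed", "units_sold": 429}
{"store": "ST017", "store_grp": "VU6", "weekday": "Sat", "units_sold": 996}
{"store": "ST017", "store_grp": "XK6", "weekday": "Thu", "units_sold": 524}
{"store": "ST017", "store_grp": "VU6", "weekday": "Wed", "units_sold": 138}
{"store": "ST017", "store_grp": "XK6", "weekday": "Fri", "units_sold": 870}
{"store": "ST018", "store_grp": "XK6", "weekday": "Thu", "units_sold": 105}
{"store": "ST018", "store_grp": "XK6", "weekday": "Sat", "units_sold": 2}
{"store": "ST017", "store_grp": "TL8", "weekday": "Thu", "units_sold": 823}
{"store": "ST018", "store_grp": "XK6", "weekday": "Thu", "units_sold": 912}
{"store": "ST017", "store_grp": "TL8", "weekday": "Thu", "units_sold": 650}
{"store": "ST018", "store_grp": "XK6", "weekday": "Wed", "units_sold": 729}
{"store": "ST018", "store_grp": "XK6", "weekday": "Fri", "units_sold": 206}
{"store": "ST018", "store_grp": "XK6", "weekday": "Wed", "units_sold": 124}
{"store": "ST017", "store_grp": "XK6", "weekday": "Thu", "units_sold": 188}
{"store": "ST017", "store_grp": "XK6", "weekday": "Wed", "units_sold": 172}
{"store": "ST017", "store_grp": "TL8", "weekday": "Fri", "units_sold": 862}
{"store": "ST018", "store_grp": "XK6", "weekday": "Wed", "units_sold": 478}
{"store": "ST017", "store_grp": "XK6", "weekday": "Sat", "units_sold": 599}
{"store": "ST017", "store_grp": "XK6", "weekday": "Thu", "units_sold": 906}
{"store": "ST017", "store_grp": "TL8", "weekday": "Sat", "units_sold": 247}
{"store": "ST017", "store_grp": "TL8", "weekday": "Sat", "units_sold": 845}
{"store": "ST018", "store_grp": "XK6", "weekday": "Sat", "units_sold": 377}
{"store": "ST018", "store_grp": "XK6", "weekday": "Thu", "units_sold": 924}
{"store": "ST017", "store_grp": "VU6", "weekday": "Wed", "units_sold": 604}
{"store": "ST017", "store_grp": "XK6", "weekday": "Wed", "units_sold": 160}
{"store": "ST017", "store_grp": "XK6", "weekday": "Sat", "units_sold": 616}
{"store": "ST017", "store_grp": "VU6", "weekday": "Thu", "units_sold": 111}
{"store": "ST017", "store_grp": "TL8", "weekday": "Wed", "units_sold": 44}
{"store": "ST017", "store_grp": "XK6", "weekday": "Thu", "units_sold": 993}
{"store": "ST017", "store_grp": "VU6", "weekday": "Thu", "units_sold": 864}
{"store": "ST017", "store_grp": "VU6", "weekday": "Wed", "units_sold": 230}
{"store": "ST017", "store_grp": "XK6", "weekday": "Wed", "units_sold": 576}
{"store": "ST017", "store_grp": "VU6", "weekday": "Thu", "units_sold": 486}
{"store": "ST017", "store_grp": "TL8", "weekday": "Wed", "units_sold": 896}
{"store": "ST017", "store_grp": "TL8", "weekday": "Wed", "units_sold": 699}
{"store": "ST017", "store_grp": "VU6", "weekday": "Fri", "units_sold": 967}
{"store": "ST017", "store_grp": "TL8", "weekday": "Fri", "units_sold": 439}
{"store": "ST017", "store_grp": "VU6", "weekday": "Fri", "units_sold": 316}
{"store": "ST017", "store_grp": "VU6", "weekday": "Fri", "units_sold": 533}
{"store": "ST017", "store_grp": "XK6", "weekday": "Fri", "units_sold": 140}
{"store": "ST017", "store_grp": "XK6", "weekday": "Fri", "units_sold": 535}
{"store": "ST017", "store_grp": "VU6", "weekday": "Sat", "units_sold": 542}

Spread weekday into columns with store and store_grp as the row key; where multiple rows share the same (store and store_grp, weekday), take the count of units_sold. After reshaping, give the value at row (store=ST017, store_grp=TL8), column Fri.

Rows with store=ST017, store_grp=TL8 and weekday=Fri: units_sold values are 931, 992, 862, 439.
4 rows match — count = 4.

4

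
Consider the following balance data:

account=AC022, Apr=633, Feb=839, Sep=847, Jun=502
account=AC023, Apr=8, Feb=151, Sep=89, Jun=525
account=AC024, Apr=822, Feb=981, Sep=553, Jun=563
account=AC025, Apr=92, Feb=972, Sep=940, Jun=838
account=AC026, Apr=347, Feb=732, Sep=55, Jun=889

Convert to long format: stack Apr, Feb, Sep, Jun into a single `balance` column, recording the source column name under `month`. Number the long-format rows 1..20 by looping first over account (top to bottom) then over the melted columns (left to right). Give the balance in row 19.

20 rows total (5 × 4). Row 19: index ⌊(19-1)/4⌋ = 4 into account → AC026; (19-1) mod 4 = 2 into the melted columns → Sep.
So row 19 is (AC026, Sep, 55); balance = 55.

55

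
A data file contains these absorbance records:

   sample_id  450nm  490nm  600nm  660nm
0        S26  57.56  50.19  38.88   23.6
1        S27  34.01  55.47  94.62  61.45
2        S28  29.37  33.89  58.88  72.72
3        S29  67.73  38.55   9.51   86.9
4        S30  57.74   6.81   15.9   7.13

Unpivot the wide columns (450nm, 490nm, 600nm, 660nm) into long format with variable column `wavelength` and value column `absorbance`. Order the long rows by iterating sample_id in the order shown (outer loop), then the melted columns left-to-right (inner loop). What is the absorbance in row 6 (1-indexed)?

20 rows total (5 × 4). Row 6: index ⌊(6-1)/4⌋ = 1 into sample_id → S27; (6-1) mod 4 = 1 into the melted columns → 490nm.
So row 6 is (S27, 490nm, 55.47); absorbance = 55.47.

55.47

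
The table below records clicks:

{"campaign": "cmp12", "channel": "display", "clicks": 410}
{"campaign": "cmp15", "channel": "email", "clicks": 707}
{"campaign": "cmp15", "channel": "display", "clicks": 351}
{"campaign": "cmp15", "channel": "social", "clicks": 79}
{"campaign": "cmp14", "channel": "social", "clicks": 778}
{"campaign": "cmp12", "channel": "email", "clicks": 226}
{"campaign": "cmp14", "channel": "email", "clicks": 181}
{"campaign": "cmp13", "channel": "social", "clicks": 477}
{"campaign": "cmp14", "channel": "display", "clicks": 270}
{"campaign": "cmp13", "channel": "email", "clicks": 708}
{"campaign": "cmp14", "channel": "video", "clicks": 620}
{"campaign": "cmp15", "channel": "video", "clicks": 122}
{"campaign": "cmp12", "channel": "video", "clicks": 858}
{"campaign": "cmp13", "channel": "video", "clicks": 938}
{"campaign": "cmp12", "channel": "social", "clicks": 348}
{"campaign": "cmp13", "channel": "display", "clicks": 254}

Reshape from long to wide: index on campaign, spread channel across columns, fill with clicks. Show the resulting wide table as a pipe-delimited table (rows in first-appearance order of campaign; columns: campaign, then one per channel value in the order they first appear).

| campaign | display | email | social | video |
| cmp12 | 410 | 226 | 348 | 858 |
| cmp15 | 351 | 707 | 79 | 122 |
| cmp14 | 270 | 181 | 778 | 620 |
| cmp13 | 254 | 708 | 477 | 938 |

Columns: campaign plus the 4 distinct channel values (display, email, social, video).
For example, row cmp12 column display takes clicks=410 from the long row (cmp12, display).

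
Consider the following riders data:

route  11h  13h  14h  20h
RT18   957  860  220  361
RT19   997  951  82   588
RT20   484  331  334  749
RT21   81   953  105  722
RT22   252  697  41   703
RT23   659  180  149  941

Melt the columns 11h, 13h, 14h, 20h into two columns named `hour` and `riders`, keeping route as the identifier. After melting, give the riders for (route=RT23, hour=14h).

Unpivoting turns each (route, wide-column) pair into one long row.
The wide cell at row RT23, column 14h holds 149, so the long row (RT23, 14h) has riders=149.

149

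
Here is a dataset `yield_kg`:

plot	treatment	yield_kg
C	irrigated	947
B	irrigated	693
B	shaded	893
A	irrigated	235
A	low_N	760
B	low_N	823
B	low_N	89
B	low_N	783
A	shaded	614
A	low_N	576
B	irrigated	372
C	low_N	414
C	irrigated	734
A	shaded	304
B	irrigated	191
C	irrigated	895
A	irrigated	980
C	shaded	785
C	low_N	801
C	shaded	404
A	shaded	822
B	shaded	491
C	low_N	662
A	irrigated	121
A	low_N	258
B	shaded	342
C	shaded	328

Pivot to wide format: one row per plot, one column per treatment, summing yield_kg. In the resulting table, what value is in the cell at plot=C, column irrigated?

Rows with plot=C and treatment=irrigated: yield_kg values are 947, 734, 895.
947 + 734 + 895 = 2576.

2576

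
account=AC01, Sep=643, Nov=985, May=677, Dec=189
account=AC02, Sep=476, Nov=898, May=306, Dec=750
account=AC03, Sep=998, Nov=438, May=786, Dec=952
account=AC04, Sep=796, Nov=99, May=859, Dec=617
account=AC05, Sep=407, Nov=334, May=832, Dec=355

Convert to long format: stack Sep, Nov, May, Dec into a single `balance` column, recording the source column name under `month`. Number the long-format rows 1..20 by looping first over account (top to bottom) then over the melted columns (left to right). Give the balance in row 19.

20 rows total (5 × 4). Row 19: index ⌊(19-1)/4⌋ = 4 into account → AC05; (19-1) mod 4 = 2 into the melted columns → May.
So row 19 is (AC05, May, 832); balance = 832.

832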